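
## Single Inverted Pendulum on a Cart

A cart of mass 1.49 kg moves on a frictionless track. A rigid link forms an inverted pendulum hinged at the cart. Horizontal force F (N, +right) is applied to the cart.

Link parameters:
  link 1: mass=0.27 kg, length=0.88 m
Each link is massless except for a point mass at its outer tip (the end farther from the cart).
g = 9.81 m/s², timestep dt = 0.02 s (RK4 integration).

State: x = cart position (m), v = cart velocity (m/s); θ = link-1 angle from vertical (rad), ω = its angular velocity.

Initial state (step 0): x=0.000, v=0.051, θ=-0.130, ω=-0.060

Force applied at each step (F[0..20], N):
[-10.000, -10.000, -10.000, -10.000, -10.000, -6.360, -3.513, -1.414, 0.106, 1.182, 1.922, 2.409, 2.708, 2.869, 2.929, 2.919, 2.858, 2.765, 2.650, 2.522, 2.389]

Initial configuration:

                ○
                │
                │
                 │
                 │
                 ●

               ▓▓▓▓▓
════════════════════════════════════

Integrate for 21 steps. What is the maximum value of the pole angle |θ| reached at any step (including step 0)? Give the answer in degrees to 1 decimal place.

Answer: 7.5°

Derivation:
apply F[0]=-10.000 → step 1: x=-0.000, v=-0.078, θ=-0.130, ω=0.057
apply F[1]=-10.000 → step 2: x=-0.003, v=-0.208, θ=-0.128, ω=0.174
apply F[2]=-10.000 → step 3: x=-0.009, v=-0.337, θ=-0.123, ω=0.292
apply F[3]=-10.000 → step 4: x=-0.017, v=-0.467, θ=-0.116, ω=0.411
apply F[4]=-10.000 → step 5: x=-0.027, v=-0.597, θ=-0.107, ω=0.534
apply F[5]=-6.360 → step 6: x=-0.040, v=-0.679, θ=-0.095, ω=0.603
apply F[6]=-3.513 → step 7: x=-0.054, v=-0.723, θ=-0.083, ω=0.633
apply F[7]=-1.414 → step 8: x=-0.069, v=-0.739, θ=-0.070, ω=0.635
apply F[8]=+0.106 → step 9: x=-0.083, v=-0.735, θ=-0.058, ω=0.617
apply F[9]=+1.182 → step 10: x=-0.098, v=-0.718, θ=-0.046, ω=0.585
apply F[10]=+1.922 → step 11: x=-0.112, v=-0.691, θ=-0.034, ω=0.545
apply F[11]=+2.409 → step 12: x=-0.125, v=-0.657, θ=-0.024, ω=0.501
apply F[12]=+2.708 → step 13: x=-0.138, v=-0.620, θ=-0.014, ω=0.455
apply F[13]=+2.869 → step 14: x=-0.150, v=-0.581, θ=-0.006, ω=0.408
apply F[14]=+2.929 → step 15: x=-0.161, v=-0.542, θ=0.002, ω=0.363
apply F[15]=+2.919 → step 16: x=-0.172, v=-0.503, θ=0.009, ω=0.320
apply F[16]=+2.858 → step 17: x=-0.182, v=-0.465, θ=0.015, ω=0.280
apply F[17]=+2.765 → step 18: x=-0.191, v=-0.429, θ=0.020, ω=0.242
apply F[18]=+2.650 → step 19: x=-0.199, v=-0.394, θ=0.025, ω=0.208
apply F[19]=+2.522 → step 20: x=-0.206, v=-0.361, θ=0.028, ω=0.176
apply F[20]=+2.389 → step 21: x=-0.213, v=-0.330, θ=0.032, ω=0.148
Max |angle| over trajectory = 0.130 rad = 7.5°.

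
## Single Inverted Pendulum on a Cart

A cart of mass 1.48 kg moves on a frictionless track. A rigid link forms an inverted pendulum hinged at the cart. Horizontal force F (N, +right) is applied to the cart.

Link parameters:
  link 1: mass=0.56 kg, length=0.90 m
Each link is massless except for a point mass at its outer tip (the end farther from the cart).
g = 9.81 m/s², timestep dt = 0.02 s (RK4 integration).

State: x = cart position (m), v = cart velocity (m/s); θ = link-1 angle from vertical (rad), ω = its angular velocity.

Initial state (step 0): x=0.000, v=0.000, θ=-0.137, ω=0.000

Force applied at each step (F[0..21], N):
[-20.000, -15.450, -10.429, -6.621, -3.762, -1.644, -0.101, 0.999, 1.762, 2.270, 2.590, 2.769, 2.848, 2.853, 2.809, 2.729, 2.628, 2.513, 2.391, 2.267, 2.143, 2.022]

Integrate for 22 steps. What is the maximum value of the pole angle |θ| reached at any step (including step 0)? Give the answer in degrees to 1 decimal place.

apply F[0]=-20.000 → step 1: x=-0.003, v=-0.259, θ=-0.134, ω=0.255
apply F[1]=-15.450 → step 2: x=-0.010, v=-0.456, θ=-0.127, ω=0.445
apply F[2]=-10.429 → step 3: x=-0.020, v=-0.588, θ=-0.117, ω=0.563
apply F[3]=-6.621 → step 4: x=-0.033, v=-0.669, θ=-0.105, ω=0.628
apply F[4]=-3.762 → step 5: x=-0.047, v=-0.713, θ=-0.093, ω=0.655
apply F[5]=-1.644 → step 6: x=-0.061, v=-0.729, θ=-0.080, ω=0.654
apply F[6]=-0.101 → step 7: x=-0.076, v=-0.725, θ=-0.067, ω=0.634
apply F[7]=+0.999 → step 8: x=-0.090, v=-0.707, θ=-0.054, ω=0.601
apply F[8]=+1.762 → step 9: x=-0.104, v=-0.680, θ=-0.043, ω=0.560
apply F[9]=+2.270 → step 10: x=-0.117, v=-0.646, θ=-0.032, ω=0.515
apply F[10]=+2.590 → step 11: x=-0.130, v=-0.610, θ=-0.022, ω=0.468
apply F[11]=+2.769 → step 12: x=-0.141, v=-0.571, θ=-0.013, ω=0.421
apply F[12]=+2.848 → step 13: x=-0.152, v=-0.532, θ=-0.005, ω=0.375
apply F[13]=+2.853 → step 14: x=-0.163, v=-0.493, θ=0.002, ω=0.332
apply F[14]=+2.809 → step 15: x=-0.172, v=-0.455, θ=0.008, ω=0.291
apply F[15]=+2.729 → step 16: x=-0.181, v=-0.419, θ=0.013, ω=0.254
apply F[16]=+2.628 → step 17: x=-0.189, v=-0.385, θ=0.018, ω=0.219
apply F[17]=+2.513 → step 18: x=-0.196, v=-0.352, θ=0.022, ω=0.187
apply F[18]=+2.391 → step 19: x=-0.203, v=-0.322, θ=0.026, ω=0.158
apply F[19]=+2.267 → step 20: x=-0.209, v=-0.293, θ=0.028, ω=0.133
apply F[20]=+2.143 → step 21: x=-0.215, v=-0.267, θ=0.031, ω=0.109
apply F[21]=+2.022 → step 22: x=-0.220, v=-0.242, θ=0.033, ω=0.089
Max |angle| over trajectory = 0.137 rad = 7.8°.

Answer: 7.8°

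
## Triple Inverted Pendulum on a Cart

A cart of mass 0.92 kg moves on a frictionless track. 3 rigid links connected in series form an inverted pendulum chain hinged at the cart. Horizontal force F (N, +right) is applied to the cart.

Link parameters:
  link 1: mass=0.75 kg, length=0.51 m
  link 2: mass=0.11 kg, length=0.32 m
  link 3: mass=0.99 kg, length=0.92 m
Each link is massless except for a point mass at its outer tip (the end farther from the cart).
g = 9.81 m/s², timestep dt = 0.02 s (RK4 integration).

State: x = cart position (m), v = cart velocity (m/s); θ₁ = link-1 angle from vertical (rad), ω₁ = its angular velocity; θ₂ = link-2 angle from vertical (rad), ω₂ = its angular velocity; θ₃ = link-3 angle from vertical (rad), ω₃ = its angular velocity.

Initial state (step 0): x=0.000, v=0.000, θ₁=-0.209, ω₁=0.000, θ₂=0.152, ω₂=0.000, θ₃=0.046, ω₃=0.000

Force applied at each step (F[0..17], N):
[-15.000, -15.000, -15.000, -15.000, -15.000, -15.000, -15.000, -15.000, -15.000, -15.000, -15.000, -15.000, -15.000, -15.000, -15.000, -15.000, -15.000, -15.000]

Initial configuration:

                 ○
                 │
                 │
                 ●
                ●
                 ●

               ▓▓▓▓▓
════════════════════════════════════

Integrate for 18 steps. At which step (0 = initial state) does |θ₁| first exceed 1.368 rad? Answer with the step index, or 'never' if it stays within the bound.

apply F[0]=-15.000 → step 1: x=-0.002, v=-0.245, θ₁=-0.207, ω₁=0.214, θ₂=0.163, ω₂=1.065, θ₃=0.044, ω₃=-0.207
apply F[1]=-15.000 → step 2: x=-0.010, v=-0.497, θ₁=-0.200, ω₁=0.459, θ₂=0.195, ω₂=2.148, θ₃=0.038, ω₃=-0.427
apply F[2]=-15.000 → step 3: x=-0.022, v=-0.763, θ₁=-0.188, ω₁=0.769, θ₂=0.248, ω₂=3.185, θ₃=0.027, ω₃=-0.645
apply F[3]=-15.000 → step 4: x=-0.040, v=-1.043, θ₁=-0.169, ω₁=1.163, θ₂=0.321, ω₂=4.040, θ₃=0.012, ω₃=-0.815
apply F[4]=-15.000 → step 5: x=-0.064, v=-1.337, θ₁=-0.141, ω₁=1.640, θ₂=0.408, ω₂=4.627, θ₃=-0.005, ω₃=-0.903
apply F[5]=-15.000 → step 6: x=-0.094, v=-1.644, θ₁=-0.103, ω₁=2.187, θ₂=0.504, ω₂=4.953, θ₃=-0.023, ω₃=-0.908
apply F[6]=-15.000 → step 7: x=-0.130, v=-1.960, θ₁=-0.053, ω₁=2.794, θ₂=0.605, ω₂=5.062, θ₃=-0.041, ω₃=-0.844
apply F[7]=-15.000 → step 8: x=-0.172, v=-2.284, θ₁=0.009, ω₁=3.450, θ₂=0.705, ω₂=4.978, θ₃=-0.057, ω₃=-0.727
apply F[8]=-15.000 → step 9: x=-0.221, v=-2.610, θ₁=0.085, ω₁=4.144, θ₂=0.803, ω₂=4.700, θ₃=-0.070, ω₃=-0.566
apply F[9]=-15.000 → step 10: x=-0.277, v=-2.928, θ₁=0.175, ω₁=4.854, θ₂=0.892, ω₂=4.217, θ₃=-0.079, ω₃=-0.366
apply F[10]=-15.000 → step 11: x=-0.338, v=-3.220, θ₁=0.279, ω₁=5.548, θ₂=0.970, ω₂=3.520, θ₃=-0.084, ω₃=-0.124
apply F[11]=-15.000 → step 12: x=-0.405, v=-3.469, θ₁=0.397, ω₁=6.189, θ₂=1.032, ω₂=2.628, θ₃=-0.084, ω₃=0.164
apply F[12]=-15.000 → step 13: x=-0.477, v=-3.658, θ₁=0.526, ω₁=6.748, θ₂=1.074, ω₂=1.589, θ₃=-0.077, ω₃=0.507
apply F[13]=-15.000 → step 14: x=-0.551, v=-3.776, θ₁=0.666, ω₁=7.211, θ₂=1.095, ω₂=0.472, θ₃=-0.063, ω₃=0.916
apply F[14]=-15.000 → step 15: x=-0.627, v=-3.821, θ₁=0.814, ω₁=7.585, θ₂=1.093, ω₂=-0.665, θ₃=-0.040, ω₃=1.404
apply F[15]=-15.000 → step 16: x=-0.704, v=-3.796, θ₁=0.969, ω₁=7.887, θ₂=1.068, ω₂=-1.796, θ₃=-0.006, ω₃=1.982
apply F[16]=-15.000 → step 17: x=-0.779, v=-3.707, θ₁=1.129, ω₁=8.133, θ₂=1.021, ω₂=-2.945, θ₃=0.040, ω₃=2.670
apply F[17]=-15.000 → step 18: x=-0.851, v=-3.559, θ₁=1.294, ω₁=8.329, θ₂=0.950, ω₂=-4.208, θ₃=0.101, ω₃=3.500
max |θ₁| = 1.294 ≤ 1.368 over all 19 states.

Answer: never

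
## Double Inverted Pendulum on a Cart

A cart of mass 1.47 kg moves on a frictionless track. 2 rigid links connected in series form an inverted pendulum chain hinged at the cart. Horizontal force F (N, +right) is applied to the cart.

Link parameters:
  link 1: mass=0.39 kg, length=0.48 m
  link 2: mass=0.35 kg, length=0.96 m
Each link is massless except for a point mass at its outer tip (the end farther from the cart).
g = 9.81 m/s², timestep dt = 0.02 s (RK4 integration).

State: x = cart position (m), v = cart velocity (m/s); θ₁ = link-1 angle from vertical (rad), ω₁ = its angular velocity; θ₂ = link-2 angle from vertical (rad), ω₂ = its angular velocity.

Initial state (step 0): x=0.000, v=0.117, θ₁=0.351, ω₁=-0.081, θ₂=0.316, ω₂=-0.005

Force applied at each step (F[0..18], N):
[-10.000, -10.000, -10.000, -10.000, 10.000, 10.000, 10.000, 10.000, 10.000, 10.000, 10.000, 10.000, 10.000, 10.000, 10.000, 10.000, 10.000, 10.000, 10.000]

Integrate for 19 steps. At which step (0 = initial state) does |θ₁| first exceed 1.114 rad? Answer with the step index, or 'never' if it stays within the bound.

Answer: 18

Derivation:
apply F[0]=-10.000 → step 1: x=0.001, v=-0.041, θ₁=0.354, ω₁=0.378, θ₂=0.316, ω₂=-0.014
apply F[1]=-10.000 → step 2: x=-0.002, v=-0.199, θ₁=0.366, ω₁=0.840, θ₂=0.315, ω₂=-0.025
apply F[2]=-10.000 → step 3: x=-0.007, v=-0.356, θ₁=0.388, ω₁=1.307, θ₂=0.315, ω₂=-0.038
apply F[3]=-10.000 → step 4: x=-0.016, v=-0.511, θ₁=0.418, ω₁=1.780, θ₂=0.314, ω₂=-0.055
apply F[4]=+10.000 → step 5: x=-0.025, v=-0.415, θ₁=0.454, ω₁=1.813, θ₂=0.312, ω₂=-0.100
apply F[5]=+10.000 → step 6: x=-0.033, v=-0.320, θ₁=0.491, ω₁=1.877, θ₂=0.310, ω₂=-0.157
apply F[6]=+10.000 → step 7: x=-0.038, v=-0.227, θ₁=0.530, ω₁=1.971, θ₂=0.306, ω₂=-0.227
apply F[7]=+10.000 → step 8: x=-0.042, v=-0.135, θ₁=0.570, ω₁=2.094, θ₂=0.301, ω₂=-0.307
apply F[8]=+10.000 → step 9: x=-0.043, v=-0.042, θ₁=0.614, ω₁=2.243, θ₂=0.294, ω₂=-0.396
apply F[9]=+10.000 → step 10: x=-0.043, v=0.050, θ₁=0.660, ω₁=2.415, θ₂=0.285, ω₂=-0.493
apply F[10]=+10.000 → step 11: x=-0.041, v=0.145, θ₁=0.710, ω₁=2.607, θ₂=0.274, ω₂=-0.595
apply F[11]=+10.000 → step 12: x=-0.037, v=0.242, θ₁=0.764, ω₁=2.815, θ₂=0.261, ω₂=-0.698
apply F[12]=+10.000 → step 13: x=-0.032, v=0.342, θ₁=0.823, ω₁=3.036, θ₂=0.246, ω₂=-0.798
apply F[13]=+10.000 → step 14: x=-0.024, v=0.447, θ₁=0.886, ω₁=3.266, θ₂=0.229, ω₂=-0.893
apply F[14]=+10.000 → step 15: x=-0.014, v=0.557, θ₁=0.954, ω₁=3.502, θ₂=0.210, ω₂=-0.976
apply F[15]=+10.000 → step 16: x=-0.001, v=0.672, θ₁=1.026, ω₁=3.744, θ₂=0.190, ω₂=-1.045
apply F[16]=+10.000 → step 17: x=0.013, v=0.794, θ₁=1.103, ω₁=3.992, θ₂=0.169, ω₂=-1.096
apply F[17]=+10.000 → step 18: x=0.030, v=0.922, θ₁=1.186, ω₁=4.250, θ₂=0.146, ω₂=-1.125
apply F[18]=+10.000 → step 19: x=0.050, v=1.057, θ₁=1.274, ω₁=4.521, θ₂=0.124, ω₂=-1.128
|θ₁| = 1.186 > 1.114 first at step 18.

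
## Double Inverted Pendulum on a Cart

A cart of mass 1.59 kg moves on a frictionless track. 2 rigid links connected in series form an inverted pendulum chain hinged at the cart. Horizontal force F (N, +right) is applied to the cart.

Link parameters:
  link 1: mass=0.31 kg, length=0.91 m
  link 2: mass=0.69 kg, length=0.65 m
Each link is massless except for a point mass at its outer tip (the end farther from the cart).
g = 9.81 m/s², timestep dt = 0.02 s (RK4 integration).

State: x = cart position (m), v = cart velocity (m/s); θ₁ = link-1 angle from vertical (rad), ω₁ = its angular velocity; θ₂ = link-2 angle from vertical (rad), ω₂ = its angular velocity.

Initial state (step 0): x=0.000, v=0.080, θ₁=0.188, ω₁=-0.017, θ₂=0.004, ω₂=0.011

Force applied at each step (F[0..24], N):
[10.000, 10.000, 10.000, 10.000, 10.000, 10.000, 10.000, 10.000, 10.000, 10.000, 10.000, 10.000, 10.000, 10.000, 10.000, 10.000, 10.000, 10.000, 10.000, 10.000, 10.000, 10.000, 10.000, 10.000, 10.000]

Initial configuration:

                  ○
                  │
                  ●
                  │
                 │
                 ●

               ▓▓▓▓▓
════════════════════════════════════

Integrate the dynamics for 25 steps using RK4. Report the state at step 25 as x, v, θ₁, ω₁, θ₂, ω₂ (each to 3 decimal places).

Answer: x=0.715, v=2.876, θ₁=0.117, ω₁=-1.902, θ₂=-1.351, ω₂=-5.453

Derivation:
apply F[0]=+10.000 → step 1: x=0.003, v=0.183, θ₁=0.188, ω₁=-0.001, θ₂=0.002, ω₂=-0.168
apply F[1]=+10.000 → step 2: x=0.007, v=0.285, θ₁=0.188, ω₁=0.016, θ₂=-0.003, ω₂=-0.350
apply F[2]=+10.000 → step 3: x=0.014, v=0.388, θ₁=0.188, ω₁=0.036, θ₂=-0.012, ω₂=-0.537
apply F[3]=+10.000 → step 4: x=0.023, v=0.492, θ₁=0.189, ω₁=0.057, θ₂=-0.024, ω₂=-0.731
apply F[4]=+10.000 → step 5: x=0.034, v=0.595, θ₁=0.191, ω₁=0.082, θ₂=-0.041, ω₂=-0.934
apply F[5]=+10.000 → step 6: x=0.047, v=0.700, θ₁=0.193, ω₁=0.111, θ₂=-0.062, ω₂=-1.148
apply F[6]=+10.000 → step 7: x=0.062, v=0.804, θ₁=0.195, ω₁=0.143, θ₂=-0.087, ω₂=-1.374
apply F[7]=+10.000 → step 8: x=0.079, v=0.910, θ₁=0.198, ω₁=0.176, θ₂=-0.117, ω₂=-1.611
apply F[8]=+10.000 → step 9: x=0.098, v=1.017, θ₁=0.202, ω₁=0.208, θ₂=-0.151, ω₂=-1.856
apply F[9]=+10.000 → step 10: x=0.120, v=1.125, θ₁=0.207, ω₁=0.237, θ₂=-0.191, ω₂=-2.109
apply F[10]=+10.000 → step 11: x=0.143, v=1.235, θ₁=0.212, ω₁=0.259, θ₂=-0.236, ω₂=-2.364
apply F[11]=+10.000 → step 12: x=0.169, v=1.345, θ₁=0.217, ω₁=0.269, θ₂=-0.286, ω₂=-2.618
apply F[12]=+10.000 → step 13: x=0.197, v=1.458, θ₁=0.222, ω₁=0.264, θ₂=-0.340, ω₂=-2.869
apply F[13]=+10.000 → step 14: x=0.227, v=1.571, θ₁=0.227, ω₁=0.241, θ₂=-0.400, ω₂=-3.112
apply F[14]=+10.000 → step 15: x=0.260, v=1.686, θ₁=0.232, ω₁=0.196, θ₂=-0.465, ω₂=-3.348
apply F[15]=+10.000 → step 16: x=0.295, v=1.801, θ₁=0.235, ω₁=0.126, θ₂=-0.534, ω₂=-3.577
apply F[16]=+10.000 → step 17: x=0.332, v=1.918, θ₁=0.237, ω₁=0.031, θ₂=-0.608, ω₂=-3.798
apply F[17]=+10.000 → step 18: x=0.371, v=2.036, θ₁=0.236, ω₁=-0.093, θ₂=-0.686, ω₂=-4.014
apply F[18]=+10.000 → step 19: x=0.413, v=2.154, θ₁=0.233, ω₁=-0.246, θ₂=-0.768, ω₂=-4.227
apply F[19]=+10.000 → step 20: x=0.458, v=2.272, θ₁=0.226, ω₁=-0.431, θ₂=-0.855, ω₂=-4.439
apply F[20]=+10.000 → step 21: x=0.504, v=2.392, θ₁=0.215, ω₁=-0.650, θ₂=-0.946, ω₂=-4.649
apply F[21]=+10.000 → step 22: x=0.553, v=2.512, θ₁=0.200, ω₁=-0.905, θ₂=-1.041, ω₂=-4.858
apply F[22]=+10.000 → step 23: x=0.605, v=2.632, θ₁=0.179, ω₁=-1.198, θ₂=-1.140, ω₂=-5.064
apply F[23]=+10.000 → step 24: x=0.659, v=2.754, θ₁=0.152, ω₁=-1.530, θ₂=-1.244, ω₂=-5.265
apply F[24]=+10.000 → step 25: x=0.715, v=2.876, θ₁=0.117, ω₁=-1.902, θ₂=-1.351, ω₂=-5.453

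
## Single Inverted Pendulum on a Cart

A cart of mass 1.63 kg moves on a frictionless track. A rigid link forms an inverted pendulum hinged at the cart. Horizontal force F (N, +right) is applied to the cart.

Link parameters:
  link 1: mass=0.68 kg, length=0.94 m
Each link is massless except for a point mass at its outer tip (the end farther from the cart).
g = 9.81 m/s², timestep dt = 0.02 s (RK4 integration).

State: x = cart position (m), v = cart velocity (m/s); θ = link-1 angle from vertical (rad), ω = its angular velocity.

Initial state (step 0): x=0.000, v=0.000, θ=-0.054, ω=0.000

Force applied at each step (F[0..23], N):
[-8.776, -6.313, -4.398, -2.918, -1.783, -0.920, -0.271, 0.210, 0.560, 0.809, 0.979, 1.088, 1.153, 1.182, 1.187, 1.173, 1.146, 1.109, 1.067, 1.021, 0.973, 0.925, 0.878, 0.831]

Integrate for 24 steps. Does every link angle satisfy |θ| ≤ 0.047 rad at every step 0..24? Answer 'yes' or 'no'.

apply F[0]=-8.776 → step 1: x=-0.001, v=-0.103, θ=-0.053, ω=0.098
apply F[1]=-6.313 → step 2: x=-0.004, v=-0.176, θ=-0.050, ω=0.165
apply F[2]=-4.398 → step 3: x=-0.008, v=-0.226, θ=-0.047, ω=0.208
apply F[3]=-2.918 → step 4: x=-0.013, v=-0.258, θ=-0.042, ω=0.233
apply F[4]=-1.783 → step 5: x=-0.018, v=-0.277, θ=-0.037, ω=0.245
apply F[5]=-0.920 → step 6: x=-0.024, v=-0.286, θ=-0.033, ω=0.246
apply F[6]=-0.271 → step 7: x=-0.029, v=-0.286, θ=-0.028, ω=0.241
apply F[7]=+0.210 → step 8: x=-0.035, v=-0.282, θ=-0.023, ω=0.231
apply F[8]=+0.560 → step 9: x=-0.041, v=-0.273, θ=-0.018, ω=0.217
apply F[9]=+0.809 → step 10: x=-0.046, v=-0.262, θ=-0.014, ω=0.202
apply F[10]=+0.979 → step 11: x=-0.051, v=-0.249, θ=-0.010, ω=0.185
apply F[11]=+1.088 → step 12: x=-0.056, v=-0.235, θ=-0.007, ω=0.169
apply F[12]=+1.153 → step 13: x=-0.060, v=-0.220, θ=-0.004, ω=0.152
apply F[13]=+1.182 → step 14: x=-0.065, v=-0.206, θ=-0.001, ω=0.136
apply F[14]=+1.187 → step 15: x=-0.069, v=-0.191, θ=0.002, ω=0.121
apply F[15]=+1.173 → step 16: x=-0.072, v=-0.177, θ=0.004, ω=0.106
apply F[16]=+1.146 → step 17: x=-0.076, v=-0.163, θ=0.006, ω=0.093
apply F[17]=+1.109 → step 18: x=-0.079, v=-0.150, θ=0.008, ω=0.080
apply F[18]=+1.067 → step 19: x=-0.082, v=-0.138, θ=0.009, ω=0.069
apply F[19]=+1.021 → step 20: x=-0.084, v=-0.126, θ=0.011, ω=0.059
apply F[20]=+0.973 → step 21: x=-0.087, v=-0.115, θ=0.012, ω=0.049
apply F[21]=+0.925 → step 22: x=-0.089, v=-0.105, θ=0.012, ω=0.041
apply F[22]=+0.878 → step 23: x=-0.091, v=-0.095, θ=0.013, ω=0.033
apply F[23]=+0.831 → step 24: x=-0.093, v=-0.086, θ=0.014, ω=0.026
Max |angle| over trajectory = 0.054 rad; bound = 0.047 → exceeded.

Answer: no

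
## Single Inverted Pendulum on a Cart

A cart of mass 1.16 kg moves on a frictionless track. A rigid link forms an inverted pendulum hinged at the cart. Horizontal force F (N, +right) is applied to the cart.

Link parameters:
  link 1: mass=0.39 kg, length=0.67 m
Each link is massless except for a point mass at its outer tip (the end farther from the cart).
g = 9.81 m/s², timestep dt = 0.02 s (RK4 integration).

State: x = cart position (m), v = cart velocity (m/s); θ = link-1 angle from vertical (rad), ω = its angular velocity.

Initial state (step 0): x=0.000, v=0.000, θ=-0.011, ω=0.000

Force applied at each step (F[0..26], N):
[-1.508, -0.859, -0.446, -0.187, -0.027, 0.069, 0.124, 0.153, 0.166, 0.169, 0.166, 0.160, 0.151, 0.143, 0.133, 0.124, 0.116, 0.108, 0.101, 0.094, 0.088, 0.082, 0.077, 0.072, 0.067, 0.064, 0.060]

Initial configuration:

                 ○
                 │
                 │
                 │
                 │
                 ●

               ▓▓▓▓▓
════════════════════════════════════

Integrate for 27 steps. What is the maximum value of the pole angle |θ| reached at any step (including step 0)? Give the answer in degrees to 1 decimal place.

apply F[0]=-1.508 → step 1: x=-0.000, v=-0.025, θ=-0.011, ω=0.035
apply F[1]=-0.859 → step 2: x=-0.001, v=-0.039, θ=-0.010, ω=0.053
apply F[2]=-0.446 → step 3: x=-0.002, v=-0.046, θ=-0.009, ω=0.061
apply F[3]=-0.187 → step 4: x=-0.003, v=-0.049, θ=-0.007, ω=0.062
apply F[4]=-0.027 → step 5: x=-0.004, v=-0.049, θ=-0.006, ω=0.060
apply F[5]=+0.069 → step 6: x=-0.005, v=-0.048, θ=-0.005, ω=0.056
apply F[6]=+0.124 → step 7: x=-0.006, v=-0.045, θ=-0.004, ω=0.051
apply F[7]=+0.153 → step 8: x=-0.006, v=-0.042, θ=-0.003, ω=0.046
apply F[8]=+0.166 → step 9: x=-0.007, v=-0.039, θ=-0.002, ω=0.041
apply F[9]=+0.169 → step 10: x=-0.008, v=-0.036, θ=-0.001, ω=0.036
apply F[10]=+0.166 → step 11: x=-0.009, v=-0.033, θ=-0.001, ω=0.031
apply F[11]=+0.160 → step 12: x=-0.009, v=-0.031, θ=-0.000, ω=0.027
apply F[12]=+0.151 → step 13: x=-0.010, v=-0.028, θ=0.000, ω=0.023
apply F[13]=+0.143 → step 14: x=-0.010, v=-0.026, θ=0.001, ω=0.019
apply F[14]=+0.133 → step 15: x=-0.011, v=-0.023, θ=0.001, ω=0.016
apply F[15]=+0.124 → step 16: x=-0.011, v=-0.021, θ=0.001, ω=0.014
apply F[16]=+0.116 → step 17: x=-0.012, v=-0.019, θ=0.002, ω=0.011
apply F[17]=+0.108 → step 18: x=-0.012, v=-0.018, θ=0.002, ω=0.009
apply F[18]=+0.101 → step 19: x=-0.013, v=-0.016, θ=0.002, ω=0.007
apply F[19]=+0.094 → step 20: x=-0.013, v=-0.015, θ=0.002, ω=0.006
apply F[20]=+0.088 → step 21: x=-0.013, v=-0.013, θ=0.002, ω=0.005
apply F[21]=+0.082 → step 22: x=-0.013, v=-0.012, θ=0.002, ω=0.003
apply F[22]=+0.077 → step 23: x=-0.014, v=-0.011, θ=0.002, ω=0.002
apply F[23]=+0.072 → step 24: x=-0.014, v=-0.010, θ=0.002, ω=0.001
apply F[24]=+0.067 → step 25: x=-0.014, v=-0.009, θ=0.003, ω=0.001
apply F[25]=+0.064 → step 26: x=-0.014, v=-0.008, θ=0.003, ω=0.000
apply F[26]=+0.060 → step 27: x=-0.014, v=-0.007, θ=0.003, ω=-0.001
Max |angle| over trajectory = 0.011 rad = 0.6°.

Answer: 0.6°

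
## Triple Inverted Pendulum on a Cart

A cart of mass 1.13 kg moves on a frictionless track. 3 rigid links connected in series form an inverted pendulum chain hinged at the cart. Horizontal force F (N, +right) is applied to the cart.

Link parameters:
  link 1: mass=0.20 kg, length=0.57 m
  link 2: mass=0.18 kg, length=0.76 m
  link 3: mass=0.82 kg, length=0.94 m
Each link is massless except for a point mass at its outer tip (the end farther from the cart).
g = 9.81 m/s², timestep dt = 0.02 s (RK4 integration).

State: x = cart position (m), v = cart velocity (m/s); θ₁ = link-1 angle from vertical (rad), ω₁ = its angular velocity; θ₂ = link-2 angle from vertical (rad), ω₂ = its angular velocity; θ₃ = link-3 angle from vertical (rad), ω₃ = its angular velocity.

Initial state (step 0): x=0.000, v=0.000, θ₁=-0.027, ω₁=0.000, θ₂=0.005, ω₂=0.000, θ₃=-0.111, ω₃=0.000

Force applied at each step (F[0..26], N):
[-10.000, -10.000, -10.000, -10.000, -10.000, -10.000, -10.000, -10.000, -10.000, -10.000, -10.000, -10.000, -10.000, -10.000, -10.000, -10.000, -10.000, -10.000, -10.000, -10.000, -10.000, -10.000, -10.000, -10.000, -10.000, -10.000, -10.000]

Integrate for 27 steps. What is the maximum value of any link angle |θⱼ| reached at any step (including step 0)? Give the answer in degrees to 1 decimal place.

apply F[0]=-10.000 → step 1: x=-0.002, v=-0.172, θ₁=-0.025, ω₁=0.240, θ₂=0.007, ω₂=0.178, θ₃=-0.112, ω₃=-0.129
apply F[1]=-10.000 → step 2: x=-0.007, v=-0.344, θ₁=-0.017, ω₁=0.486, θ₂=0.012, ω₂=0.356, θ₃=-0.116, ω₃=-0.262
apply F[2]=-10.000 → step 3: x=-0.016, v=-0.519, θ₁=-0.005, ω₁=0.746, θ₂=0.021, ω₂=0.534, θ₃=-0.123, ω₃=-0.401
apply F[3]=-10.000 → step 4: x=-0.028, v=-0.697, θ₁=0.013, ω₁=1.026, θ₂=0.033, ω₂=0.709, θ₃=-0.132, ω₃=-0.546
apply F[4]=-10.000 → step 5: x=-0.043, v=-0.877, θ₁=0.036, ω₁=1.330, θ₂=0.049, ω₂=0.875, θ₃=-0.145, ω₃=-0.693
apply F[5]=-10.000 → step 6: x=-0.063, v=-1.061, θ₁=0.066, ω₁=1.660, θ₂=0.068, ω₂=1.022, θ₃=-0.160, ω₃=-0.835
apply F[6]=-10.000 → step 7: x=-0.086, v=-1.246, θ₁=0.103, ω₁=2.017, θ₂=0.090, ω₂=1.139, θ₃=-0.178, ω₃=-0.962
apply F[7]=-10.000 → step 8: x=-0.113, v=-1.432, θ₁=0.147, ω₁=2.394, θ₂=0.114, ω₂=1.216, θ₃=-0.198, ω₃=-1.059
apply F[8]=-10.000 → step 9: x=-0.143, v=-1.616, θ₁=0.199, ω₁=2.782, θ₂=0.138, ω₂=1.250, θ₃=-0.220, ω₃=-1.117
apply F[9]=-10.000 → step 10: x=-0.177, v=-1.796, θ₁=0.258, ω₁=3.170, θ₂=0.163, ω₂=1.242, θ₃=-0.243, ω₃=-1.127
apply F[10]=-10.000 → step 11: x=-0.215, v=-1.969, θ₁=0.325, ω₁=3.542, θ₂=0.188, ω₂=1.206, θ₃=-0.265, ω₃=-1.086
apply F[11]=-10.000 → step 12: x=-0.256, v=-2.134, θ₁=0.400, ω₁=3.888, θ₂=0.212, ω₂=1.158, θ₃=-0.286, ω₃=-0.998
apply F[12]=-10.000 → step 13: x=-0.300, v=-2.289, θ₁=0.480, ω₁=4.196, θ₂=0.234, ω₂=1.118, θ₃=-0.304, ω₃=-0.868
apply F[13]=-10.000 → step 14: x=-0.347, v=-2.433, θ₁=0.567, ω₁=4.462, θ₂=0.256, ω₂=1.103, θ₃=-0.320, ω₃=-0.705
apply F[14]=-10.000 → step 15: x=-0.397, v=-2.568, θ₁=0.659, ω₁=4.684, θ₂=0.279, ω₂=1.130, θ₃=-0.332, ω₃=-0.517
apply F[15]=-10.000 → step 16: x=-0.450, v=-2.692, θ₁=0.754, ω₁=4.866, θ₂=0.302, ω₂=1.205, θ₃=-0.341, ω₃=-0.315
apply F[16]=-10.000 → step 17: x=-0.505, v=-2.807, θ₁=0.853, ω₁=5.012, θ₂=0.327, ω₂=1.334, θ₃=-0.345, ω₃=-0.103
apply F[17]=-10.000 → step 18: x=-0.562, v=-2.914, θ₁=0.955, ω₁=5.127, θ₂=0.356, ω₂=1.515, θ₃=-0.345, ω₃=0.115
apply F[18]=-10.000 → step 19: x=-0.622, v=-3.014, θ₁=1.058, ω₁=5.214, θ₂=0.388, ω₂=1.747, θ₃=-0.340, ω₃=0.337
apply F[19]=-10.000 → step 20: x=-0.683, v=-3.108, θ₁=1.163, ω₁=5.274, θ₂=0.426, ω₂=2.023, θ₃=-0.331, ω₃=0.563
apply F[20]=-10.000 → step 21: x=-0.746, v=-3.196, θ₁=1.269, ω₁=5.308, θ₂=0.469, ω₂=2.338, θ₃=-0.318, ω₃=0.795
apply F[21]=-10.000 → step 22: x=-0.811, v=-3.279, θ₁=1.375, ω₁=5.311, θ₂=0.520, ω₂=2.685, θ₃=-0.300, ω₃=1.036
apply F[22]=-10.000 → step 23: x=-0.877, v=-3.359, θ₁=1.481, ω₁=5.279, θ₂=0.577, ω₂=3.055, θ₃=-0.276, ω₃=1.290
apply F[23]=-10.000 → step 24: x=-0.945, v=-3.436, θ₁=1.586, ω₁=5.208, θ₂=0.642, ω₂=3.439, θ₃=-0.248, ω₃=1.562
apply F[24]=-10.000 → step 25: x=-1.015, v=-3.512, θ₁=1.689, ω₁=5.090, θ₂=0.714, ω₂=3.826, θ₃=-0.214, ω₃=1.855
apply F[25]=-10.000 → step 26: x=-1.086, v=-3.588, θ₁=1.789, ω₁=4.918, θ₂=0.795, ω₂=4.204, θ₃=-0.173, ω₃=2.176
apply F[26]=-10.000 → step 27: x=-1.158, v=-3.666, θ₁=1.885, ω₁=4.688, θ₂=0.883, ω₂=4.559, θ₃=-0.126, ω₃=2.528
Max |angle| over trajectory = 1.885 rad = 108.0°.

Answer: 108.0°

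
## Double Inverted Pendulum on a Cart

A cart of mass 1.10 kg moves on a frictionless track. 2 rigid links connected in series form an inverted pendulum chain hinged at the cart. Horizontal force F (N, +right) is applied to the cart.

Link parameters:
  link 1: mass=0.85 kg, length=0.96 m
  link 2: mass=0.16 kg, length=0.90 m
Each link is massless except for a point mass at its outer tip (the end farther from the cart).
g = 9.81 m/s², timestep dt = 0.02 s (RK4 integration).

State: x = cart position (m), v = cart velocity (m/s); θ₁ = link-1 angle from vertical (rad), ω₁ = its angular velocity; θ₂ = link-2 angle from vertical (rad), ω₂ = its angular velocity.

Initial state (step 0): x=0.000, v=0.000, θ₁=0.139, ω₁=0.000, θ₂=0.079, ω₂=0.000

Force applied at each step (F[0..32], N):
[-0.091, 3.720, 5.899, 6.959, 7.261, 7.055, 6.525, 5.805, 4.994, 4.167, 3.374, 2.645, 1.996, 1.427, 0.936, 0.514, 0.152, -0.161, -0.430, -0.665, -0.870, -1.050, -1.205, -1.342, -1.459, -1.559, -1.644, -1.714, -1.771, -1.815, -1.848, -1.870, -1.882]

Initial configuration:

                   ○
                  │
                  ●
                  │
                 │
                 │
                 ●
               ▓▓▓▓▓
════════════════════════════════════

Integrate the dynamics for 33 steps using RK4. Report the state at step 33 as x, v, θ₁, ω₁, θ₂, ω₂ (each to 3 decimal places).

apply F[0]=-0.091 → step 1: x=-0.000, v=-0.026, θ₁=0.140, ω₁=0.057, θ₂=0.079, ω₂=-0.015
apply F[1]=+3.720 → step 2: x=-0.000, v=0.016, θ₁=0.141, ω₁=0.045, θ₂=0.078, ω₂=-0.031
apply F[2]=+5.899 → step 3: x=0.001, v=0.097, θ₁=0.141, ω₁=-0.007, θ₂=0.078, ω₂=-0.048
apply F[3]=+6.959 → step 4: x=0.004, v=0.197, θ₁=0.140, ω₁=-0.079, θ₂=0.076, ω₂=-0.066
apply F[4]=+7.261 → step 5: x=0.009, v=0.302, θ₁=0.138, ω₁=-0.157, θ₂=0.075, ω₂=-0.083
apply F[5]=+7.055 → step 6: x=0.016, v=0.405, θ₁=0.134, ω₁=-0.232, θ₂=0.073, ω₂=-0.100
apply F[6]=+6.525 → step 7: x=0.025, v=0.498, θ₁=0.129, ω₁=-0.300, θ₂=0.071, ω₂=-0.116
apply F[7]=+5.805 → step 8: x=0.036, v=0.581, θ₁=0.122, ω₁=-0.357, θ₂=0.068, ω₂=-0.131
apply F[8]=+4.994 → step 9: x=0.048, v=0.650, θ₁=0.114, ω₁=-0.403, θ₂=0.066, ω₂=-0.145
apply F[9]=+4.167 → step 10: x=0.061, v=0.706, θ₁=0.106, ω₁=-0.436, θ₂=0.063, ω₂=-0.157
apply F[10]=+3.374 → step 11: x=0.076, v=0.749, θ₁=0.097, ω₁=-0.459, θ₂=0.059, ω₂=-0.167
apply F[11]=+2.645 → step 12: x=0.091, v=0.780, θ₁=0.088, ω₁=-0.471, θ₂=0.056, ω₂=-0.176
apply F[12]=+1.996 → step 13: x=0.107, v=0.802, θ₁=0.078, ω₁=-0.476, θ₂=0.052, ω₂=-0.183
apply F[13]=+1.427 → step 14: x=0.123, v=0.815, θ₁=0.069, ω₁=-0.473, θ₂=0.049, ω₂=-0.189
apply F[14]=+0.936 → step 15: x=0.140, v=0.821, θ₁=0.059, ω₁=-0.465, θ₂=0.045, ω₂=-0.194
apply F[15]=+0.514 → step 16: x=0.156, v=0.820, θ₁=0.050, ω₁=-0.454, θ₂=0.041, ω₂=-0.197
apply F[16]=+0.152 → step 17: x=0.172, v=0.815, θ₁=0.041, ω₁=-0.438, θ₂=0.037, ω₂=-0.198
apply F[17]=-0.161 → step 18: x=0.189, v=0.806, θ₁=0.033, ω₁=-0.421, θ₂=0.033, ω₂=-0.199
apply F[18]=-0.430 → step 19: x=0.205, v=0.793, θ₁=0.025, ω₁=-0.402, θ₂=0.029, ω₂=-0.198
apply F[19]=-0.665 → step 20: x=0.220, v=0.777, θ₁=0.017, ω₁=-0.381, θ₂=0.025, ω₂=-0.197
apply F[20]=-0.870 → step 21: x=0.236, v=0.759, θ₁=0.009, ω₁=-0.360, θ₂=0.021, ω₂=-0.194
apply F[21]=-1.050 → step 22: x=0.251, v=0.739, θ₁=0.002, ω₁=-0.339, θ₂=0.017, ω₂=-0.190
apply F[22]=-1.205 → step 23: x=0.265, v=0.717, θ₁=-0.004, ω₁=-0.317, θ₂=0.014, ω₂=-0.186
apply F[23]=-1.342 → step 24: x=0.279, v=0.694, θ₁=-0.010, ω₁=-0.295, θ₂=0.010, ω₂=-0.181
apply F[24]=-1.459 → step 25: x=0.293, v=0.670, θ₁=-0.016, ω₁=-0.273, θ₂=0.006, ω₂=-0.176
apply F[25]=-1.559 → step 26: x=0.306, v=0.645, θ₁=-0.021, ω₁=-0.252, θ₂=0.003, ω₂=-0.170
apply F[26]=-1.644 → step 27: x=0.319, v=0.619, θ₁=-0.026, ω₁=-0.231, θ₂=-0.000, ω₂=-0.163
apply F[27]=-1.714 → step 28: x=0.331, v=0.593, θ₁=-0.031, ω₁=-0.211, θ₂=-0.004, ω₂=-0.157
apply F[28]=-1.771 → step 29: x=0.342, v=0.567, θ₁=-0.035, ω₁=-0.191, θ₂=-0.007, ω₂=-0.150
apply F[29]=-1.815 → step 30: x=0.353, v=0.540, θ₁=-0.038, ω₁=-0.172, θ₂=-0.010, ω₂=-0.142
apply F[30]=-1.848 → step 31: x=0.364, v=0.514, θ₁=-0.041, ω₁=-0.154, θ₂=-0.012, ω₂=-0.135
apply F[31]=-1.870 → step 32: x=0.374, v=0.488, θ₁=-0.044, ω₁=-0.136, θ₂=-0.015, ω₂=-0.127
apply F[32]=-1.882 → step 33: x=0.384, v=0.462, θ₁=-0.047, ω₁=-0.120, θ₂=-0.017, ω₂=-0.120

Answer: x=0.384, v=0.462, θ₁=-0.047, ω₁=-0.120, θ₂=-0.017, ω₂=-0.120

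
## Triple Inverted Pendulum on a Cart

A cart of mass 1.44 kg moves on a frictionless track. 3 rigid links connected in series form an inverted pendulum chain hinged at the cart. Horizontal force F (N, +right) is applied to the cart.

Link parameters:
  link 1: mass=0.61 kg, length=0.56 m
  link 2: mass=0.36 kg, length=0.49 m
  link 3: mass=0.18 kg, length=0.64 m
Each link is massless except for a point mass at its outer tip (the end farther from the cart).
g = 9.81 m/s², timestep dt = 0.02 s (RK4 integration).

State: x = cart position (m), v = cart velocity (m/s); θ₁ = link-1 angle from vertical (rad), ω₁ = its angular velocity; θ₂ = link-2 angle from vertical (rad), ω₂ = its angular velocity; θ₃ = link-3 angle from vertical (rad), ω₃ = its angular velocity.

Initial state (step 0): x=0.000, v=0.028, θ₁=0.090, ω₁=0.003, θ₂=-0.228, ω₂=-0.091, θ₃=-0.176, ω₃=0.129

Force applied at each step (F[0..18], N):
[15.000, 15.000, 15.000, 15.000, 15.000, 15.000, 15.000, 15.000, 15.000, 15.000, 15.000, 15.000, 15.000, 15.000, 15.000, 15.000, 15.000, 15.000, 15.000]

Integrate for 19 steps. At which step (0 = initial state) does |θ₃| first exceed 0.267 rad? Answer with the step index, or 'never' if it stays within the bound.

apply F[0]=+15.000 → step 1: x=0.003, v=0.222, θ₁=0.088, ω₁=-0.220, θ₂=-0.232, ω₂=-0.337, θ₃=-0.173, ω₃=0.153
apply F[1]=+15.000 → step 2: x=0.009, v=0.418, θ₁=0.081, ω₁=-0.447, θ₂=-0.241, ω₂=-0.583, θ₃=-0.170, ω₃=0.180
apply F[2]=+15.000 → step 3: x=0.019, v=0.615, θ₁=0.070, ω₁=-0.683, θ₂=-0.256, ω₂=-0.827, θ₃=-0.166, ω₃=0.213
apply F[3]=+15.000 → step 4: x=0.034, v=0.814, θ₁=0.054, ω₁=-0.933, θ₂=-0.275, ω₂=-1.066, θ₃=-0.161, ω₃=0.252
apply F[4]=+15.000 → step 5: x=0.052, v=1.016, θ₁=0.032, ω₁=-1.201, θ₂=-0.298, ω₂=-1.297, θ₃=-0.156, ω₃=0.297
apply F[5]=+15.000 → step 6: x=0.074, v=1.222, θ₁=0.006, ω₁=-1.492, θ₂=-0.326, ω₂=-1.513, θ₃=-0.149, ω₃=0.348
apply F[6]=+15.000 → step 7: x=0.101, v=1.432, θ₁=-0.027, ω₁=-1.810, θ₂=-0.359, ω₂=-1.708, θ₃=-0.142, ω₃=0.400
apply F[7]=+15.000 → step 8: x=0.131, v=1.644, θ₁=-0.067, ω₁=-2.159, θ₂=-0.394, ω₂=-1.873, θ₃=-0.133, ω₃=0.451
apply F[8]=+15.000 → step 9: x=0.167, v=1.859, θ₁=-0.114, ω₁=-2.540, θ₂=-0.433, ω₂=-1.998, θ₃=-0.124, ω₃=0.491
apply F[9]=+15.000 → step 10: x=0.206, v=2.073, θ₁=-0.169, ω₁=-2.954, θ₂=-0.474, ω₂=-2.072, θ₃=-0.114, ω₃=0.514
apply F[10]=+15.000 → step 11: x=0.249, v=2.284, θ₁=-0.232, ω₁=-3.396, θ₂=-0.516, ω₂=-2.088, θ₃=-0.104, ω₃=0.508
apply F[11]=+15.000 → step 12: x=0.297, v=2.487, θ₁=-0.305, ω₁=-3.856, θ₂=-0.557, ω₂=-2.041, θ₃=-0.094, ω₃=0.461
apply F[12]=+15.000 → step 13: x=0.349, v=2.674, θ₁=-0.387, ω₁=-4.322, θ₂=-0.597, ω₂=-1.936, θ₃=-0.085, ω₃=0.362
apply F[13]=+15.000 → step 14: x=0.404, v=2.840, θ₁=-0.478, ω₁=-4.776, θ₂=-0.634, ω₂=-1.786, θ₃=-0.080, ω₃=0.202
apply F[14]=+15.000 → step 15: x=0.462, v=2.977, θ₁=-0.577, ω₁=-5.198, θ₂=-0.668, ω₂=-1.620, θ₃=-0.078, ω₃=-0.023
apply F[15]=+15.000 → step 16: x=0.523, v=3.080, θ₁=-0.685, ω₁=-5.572, θ₂=-0.699, ω₂=-1.473, θ₃=-0.081, ω₃=-0.311
apply F[16]=+15.000 → step 17: x=0.585, v=3.149, θ₁=-0.800, ω₁=-5.888, θ₂=-0.728, ω₂=-1.381, θ₃=-0.091, ω₃=-0.652
apply F[17]=+15.000 → step 18: x=0.649, v=3.183, θ₁=-0.920, ω₁=-6.143, θ₂=-0.755, ω₂=-1.376, θ₃=-0.107, ω₃=-1.031
apply F[18]=+15.000 → step 19: x=0.712, v=3.188, θ₁=-1.045, ω₁=-6.343, θ₂=-0.783, ω₂=-1.478, θ₃=-0.132, ω₃=-1.436
max |θ₃| = 0.176 ≤ 0.267 over all 20 states.

Answer: never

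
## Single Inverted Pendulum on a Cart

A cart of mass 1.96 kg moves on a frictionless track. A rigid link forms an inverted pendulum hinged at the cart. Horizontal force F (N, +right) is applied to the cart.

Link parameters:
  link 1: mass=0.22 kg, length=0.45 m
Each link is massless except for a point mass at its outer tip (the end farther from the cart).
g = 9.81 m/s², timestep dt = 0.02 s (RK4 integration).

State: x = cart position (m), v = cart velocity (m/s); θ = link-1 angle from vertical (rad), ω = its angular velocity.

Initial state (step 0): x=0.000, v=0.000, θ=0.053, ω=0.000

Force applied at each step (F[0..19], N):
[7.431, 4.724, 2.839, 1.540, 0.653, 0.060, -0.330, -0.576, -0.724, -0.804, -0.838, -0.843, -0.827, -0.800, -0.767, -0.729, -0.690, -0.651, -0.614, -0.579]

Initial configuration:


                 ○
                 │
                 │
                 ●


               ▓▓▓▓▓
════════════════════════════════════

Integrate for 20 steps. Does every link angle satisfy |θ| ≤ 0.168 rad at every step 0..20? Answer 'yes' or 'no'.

Answer: yes

Derivation:
apply F[0]=+7.431 → step 1: x=0.001, v=0.075, θ=0.052, ω=-0.143
apply F[1]=+4.724 → step 2: x=0.003, v=0.122, θ=0.048, ω=-0.226
apply F[2]=+2.839 → step 3: x=0.005, v=0.150, θ=0.043, ω=-0.268
apply F[3]=+1.540 → step 4: x=0.009, v=0.165, θ=0.037, ω=-0.283
apply F[4]=+0.653 → step 5: x=0.012, v=0.170, θ=0.032, ω=-0.281
apply F[5]=+0.060 → step 6: x=0.015, v=0.170, θ=0.026, ω=-0.268
apply F[6]=-0.330 → step 7: x=0.019, v=0.167, θ=0.021, ω=-0.250
apply F[7]=-0.576 → step 8: x=0.022, v=0.160, θ=0.016, ω=-0.227
apply F[8]=-0.724 → step 9: x=0.025, v=0.153, θ=0.012, ω=-0.204
apply F[9]=-0.804 → step 10: x=0.028, v=0.144, θ=0.008, ω=-0.181
apply F[10]=-0.838 → step 11: x=0.031, v=0.135, θ=0.005, ω=-0.159
apply F[11]=-0.843 → step 12: x=0.033, v=0.127, θ=0.002, ω=-0.138
apply F[12]=-0.827 → step 13: x=0.036, v=0.118, θ=-0.001, ω=-0.119
apply F[13]=-0.800 → step 14: x=0.038, v=0.110, θ=-0.003, ω=-0.102
apply F[14]=-0.767 → step 15: x=0.040, v=0.102, θ=-0.005, ω=-0.086
apply F[15]=-0.729 → step 16: x=0.042, v=0.095, θ=-0.006, ω=-0.072
apply F[16]=-0.690 → step 17: x=0.044, v=0.088, θ=-0.008, ω=-0.060
apply F[17]=-0.651 → step 18: x=0.046, v=0.082, θ=-0.009, ω=-0.050
apply F[18]=-0.614 → step 19: x=0.047, v=0.076, θ=-0.010, ω=-0.040
apply F[19]=-0.579 → step 20: x=0.049, v=0.070, θ=-0.010, ω=-0.032
Max |angle| over trajectory = 0.053 rad; bound = 0.168 → within bound.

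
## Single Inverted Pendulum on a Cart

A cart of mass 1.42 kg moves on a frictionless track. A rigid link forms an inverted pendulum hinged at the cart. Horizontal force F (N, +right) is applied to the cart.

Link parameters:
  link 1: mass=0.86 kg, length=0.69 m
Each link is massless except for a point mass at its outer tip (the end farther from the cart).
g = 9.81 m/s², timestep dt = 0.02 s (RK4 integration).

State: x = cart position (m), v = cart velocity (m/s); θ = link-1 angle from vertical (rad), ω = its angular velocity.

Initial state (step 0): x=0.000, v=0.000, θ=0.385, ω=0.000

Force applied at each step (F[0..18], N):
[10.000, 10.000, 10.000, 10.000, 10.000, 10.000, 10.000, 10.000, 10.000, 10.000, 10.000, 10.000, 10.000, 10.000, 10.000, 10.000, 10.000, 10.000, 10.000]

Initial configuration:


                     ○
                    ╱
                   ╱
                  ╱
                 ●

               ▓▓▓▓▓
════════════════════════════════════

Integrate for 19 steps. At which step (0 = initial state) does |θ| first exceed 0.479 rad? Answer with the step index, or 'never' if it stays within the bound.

apply F[0]=+10.000 → step 1: x=0.001, v=0.092, θ=0.385, ω=-0.016
apply F[1]=+10.000 → step 2: x=0.004, v=0.183, θ=0.384, ω=-0.033
apply F[2]=+10.000 → step 3: x=0.008, v=0.275, θ=0.384, ω=-0.050
apply F[3]=+10.000 → step 4: x=0.015, v=0.367, θ=0.382, ω=-0.067
apply F[4]=+10.000 → step 5: x=0.023, v=0.459, θ=0.381, ω=-0.085
apply F[5]=+10.000 → step 6: x=0.033, v=0.551, θ=0.379, ω=-0.104
apply F[6]=+10.000 → step 7: x=0.045, v=0.644, θ=0.377, ω=-0.123
apply F[7]=+10.000 → step 8: x=0.059, v=0.737, θ=0.374, ω=-0.144
apply F[8]=+10.000 → step 9: x=0.074, v=0.830, θ=0.371, ω=-0.166
apply F[9]=+10.000 → step 10: x=0.092, v=0.923, θ=0.367, ω=-0.190
apply F[10]=+10.000 → step 11: x=0.111, v=1.017, θ=0.363, ω=-0.216
apply F[11]=+10.000 → step 12: x=0.133, v=1.112, θ=0.359, ω=-0.244
apply F[12]=+10.000 → step 13: x=0.156, v=1.207, θ=0.354, ω=-0.274
apply F[13]=+10.000 → step 14: x=0.181, v=1.303, θ=0.348, ω=-0.307
apply F[14]=+10.000 → step 15: x=0.208, v=1.400, θ=0.341, ω=-0.343
apply F[15]=+10.000 → step 16: x=0.237, v=1.497, θ=0.334, ω=-0.382
apply F[16]=+10.000 → step 17: x=0.268, v=1.596, θ=0.326, ω=-0.425
apply F[17]=+10.000 → step 18: x=0.301, v=1.696, θ=0.317, ω=-0.472
apply F[18]=+10.000 → step 19: x=0.336, v=1.797, θ=0.307, ω=-0.524
max |θ| = 0.385 ≤ 0.479 over all 20 states.

Answer: never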